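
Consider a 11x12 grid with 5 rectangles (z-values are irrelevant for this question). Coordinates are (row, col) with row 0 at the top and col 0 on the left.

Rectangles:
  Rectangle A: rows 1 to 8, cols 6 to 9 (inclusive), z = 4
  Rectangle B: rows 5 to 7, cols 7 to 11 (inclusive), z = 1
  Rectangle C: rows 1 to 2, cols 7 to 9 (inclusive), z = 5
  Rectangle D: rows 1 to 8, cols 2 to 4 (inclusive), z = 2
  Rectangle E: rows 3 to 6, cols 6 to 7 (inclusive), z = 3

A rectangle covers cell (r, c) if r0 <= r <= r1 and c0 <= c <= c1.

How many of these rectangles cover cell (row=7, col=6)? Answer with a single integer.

Check cell (7,6):
  A: rows 1-8 cols 6-9 -> covers
  B: rows 5-7 cols 7-11 -> outside (col miss)
  C: rows 1-2 cols 7-9 -> outside (row miss)
  D: rows 1-8 cols 2-4 -> outside (col miss)
  E: rows 3-6 cols 6-7 -> outside (row miss)
Count covering = 1

Answer: 1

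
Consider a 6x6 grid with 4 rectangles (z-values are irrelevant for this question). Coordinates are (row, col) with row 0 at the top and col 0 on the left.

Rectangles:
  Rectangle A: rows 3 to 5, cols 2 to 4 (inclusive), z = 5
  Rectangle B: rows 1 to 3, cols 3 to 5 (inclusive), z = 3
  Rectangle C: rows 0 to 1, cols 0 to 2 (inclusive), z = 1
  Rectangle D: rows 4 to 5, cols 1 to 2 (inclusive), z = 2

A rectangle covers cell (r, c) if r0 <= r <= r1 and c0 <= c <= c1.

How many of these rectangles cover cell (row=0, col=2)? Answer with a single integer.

Answer: 1

Derivation:
Check cell (0,2):
  A: rows 3-5 cols 2-4 -> outside (row miss)
  B: rows 1-3 cols 3-5 -> outside (row miss)
  C: rows 0-1 cols 0-2 -> covers
  D: rows 4-5 cols 1-2 -> outside (row miss)
Count covering = 1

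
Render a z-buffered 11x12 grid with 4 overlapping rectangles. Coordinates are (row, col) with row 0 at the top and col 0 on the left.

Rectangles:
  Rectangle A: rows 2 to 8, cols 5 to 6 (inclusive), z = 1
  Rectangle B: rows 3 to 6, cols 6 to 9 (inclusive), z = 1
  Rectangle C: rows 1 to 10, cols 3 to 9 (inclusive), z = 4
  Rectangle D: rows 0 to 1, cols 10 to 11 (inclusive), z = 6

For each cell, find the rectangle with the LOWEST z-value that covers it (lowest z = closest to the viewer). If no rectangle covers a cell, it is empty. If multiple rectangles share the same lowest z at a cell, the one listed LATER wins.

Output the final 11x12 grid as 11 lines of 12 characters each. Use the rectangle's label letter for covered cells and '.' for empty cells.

..........DD
...CCCCCCCDD
...CCAACCC..
...CCABBBB..
...CCABBBB..
...CCABBBB..
...CCABBBB..
...CCAACCC..
...CCAACCC..
...CCCCCCC..
...CCCCCCC..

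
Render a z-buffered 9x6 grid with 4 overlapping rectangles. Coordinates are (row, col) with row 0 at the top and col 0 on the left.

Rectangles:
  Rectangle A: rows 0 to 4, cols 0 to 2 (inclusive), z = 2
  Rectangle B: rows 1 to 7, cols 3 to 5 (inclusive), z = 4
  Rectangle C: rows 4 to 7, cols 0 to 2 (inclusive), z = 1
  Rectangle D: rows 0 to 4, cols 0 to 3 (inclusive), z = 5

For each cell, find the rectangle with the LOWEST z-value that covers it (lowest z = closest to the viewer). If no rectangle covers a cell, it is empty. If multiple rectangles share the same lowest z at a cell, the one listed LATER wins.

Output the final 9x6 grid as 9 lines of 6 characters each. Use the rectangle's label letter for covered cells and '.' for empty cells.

AAAD..
AAABBB
AAABBB
AAABBB
CCCBBB
CCCBBB
CCCBBB
CCCBBB
......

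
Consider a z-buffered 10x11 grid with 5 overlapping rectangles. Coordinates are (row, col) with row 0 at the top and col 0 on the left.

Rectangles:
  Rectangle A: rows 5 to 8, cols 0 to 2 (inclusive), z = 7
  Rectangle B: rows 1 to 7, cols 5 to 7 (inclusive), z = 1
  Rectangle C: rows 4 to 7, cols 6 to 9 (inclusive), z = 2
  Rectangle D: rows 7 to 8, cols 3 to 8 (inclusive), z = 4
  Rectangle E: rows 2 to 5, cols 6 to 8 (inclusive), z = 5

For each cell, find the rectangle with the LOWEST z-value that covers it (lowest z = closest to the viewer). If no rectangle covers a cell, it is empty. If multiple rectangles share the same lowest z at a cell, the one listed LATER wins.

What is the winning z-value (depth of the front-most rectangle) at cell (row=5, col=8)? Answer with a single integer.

Answer: 2

Derivation:
Check cell (5,8):
  A: rows 5-8 cols 0-2 -> outside (col miss)
  B: rows 1-7 cols 5-7 -> outside (col miss)
  C: rows 4-7 cols 6-9 z=2 -> covers; best now C (z=2)
  D: rows 7-8 cols 3-8 -> outside (row miss)
  E: rows 2-5 cols 6-8 z=5 -> covers; best now C (z=2)
Winner: C at z=2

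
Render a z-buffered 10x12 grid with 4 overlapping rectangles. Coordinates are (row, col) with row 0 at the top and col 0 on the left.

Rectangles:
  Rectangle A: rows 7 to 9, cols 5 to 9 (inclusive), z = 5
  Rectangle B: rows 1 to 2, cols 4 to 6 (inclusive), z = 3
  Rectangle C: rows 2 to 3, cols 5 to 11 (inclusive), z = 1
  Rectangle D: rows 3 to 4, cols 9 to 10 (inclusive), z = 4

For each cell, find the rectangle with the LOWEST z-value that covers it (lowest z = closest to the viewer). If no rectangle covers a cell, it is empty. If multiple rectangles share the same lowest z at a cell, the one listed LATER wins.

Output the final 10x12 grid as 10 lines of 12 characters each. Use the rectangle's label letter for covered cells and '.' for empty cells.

............
....BBB.....
....BCCCCCCC
.....CCCCCCC
.........DD.
............
............
.....AAAAA..
.....AAAAA..
.....AAAAA..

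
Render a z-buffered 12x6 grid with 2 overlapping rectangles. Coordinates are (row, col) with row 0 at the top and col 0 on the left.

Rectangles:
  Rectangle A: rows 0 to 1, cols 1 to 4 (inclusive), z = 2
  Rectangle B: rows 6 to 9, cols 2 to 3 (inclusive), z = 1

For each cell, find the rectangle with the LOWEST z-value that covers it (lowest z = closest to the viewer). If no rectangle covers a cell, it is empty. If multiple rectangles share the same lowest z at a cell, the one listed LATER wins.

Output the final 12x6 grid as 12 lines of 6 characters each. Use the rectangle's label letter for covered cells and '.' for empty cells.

.AAAA.
.AAAA.
......
......
......
......
..BB..
..BB..
..BB..
..BB..
......
......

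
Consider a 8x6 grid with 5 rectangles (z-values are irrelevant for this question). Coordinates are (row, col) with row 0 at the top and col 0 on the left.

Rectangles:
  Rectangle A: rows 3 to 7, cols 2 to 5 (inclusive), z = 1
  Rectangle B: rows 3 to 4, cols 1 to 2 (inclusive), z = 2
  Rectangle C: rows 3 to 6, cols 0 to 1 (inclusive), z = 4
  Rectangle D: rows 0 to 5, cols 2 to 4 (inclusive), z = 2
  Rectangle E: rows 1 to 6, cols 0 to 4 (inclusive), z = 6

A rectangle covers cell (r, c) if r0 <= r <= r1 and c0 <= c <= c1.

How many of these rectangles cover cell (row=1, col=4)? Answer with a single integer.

Answer: 2

Derivation:
Check cell (1,4):
  A: rows 3-7 cols 2-5 -> outside (row miss)
  B: rows 3-4 cols 1-2 -> outside (row miss)
  C: rows 3-6 cols 0-1 -> outside (row miss)
  D: rows 0-5 cols 2-4 -> covers
  E: rows 1-6 cols 0-4 -> covers
Count covering = 2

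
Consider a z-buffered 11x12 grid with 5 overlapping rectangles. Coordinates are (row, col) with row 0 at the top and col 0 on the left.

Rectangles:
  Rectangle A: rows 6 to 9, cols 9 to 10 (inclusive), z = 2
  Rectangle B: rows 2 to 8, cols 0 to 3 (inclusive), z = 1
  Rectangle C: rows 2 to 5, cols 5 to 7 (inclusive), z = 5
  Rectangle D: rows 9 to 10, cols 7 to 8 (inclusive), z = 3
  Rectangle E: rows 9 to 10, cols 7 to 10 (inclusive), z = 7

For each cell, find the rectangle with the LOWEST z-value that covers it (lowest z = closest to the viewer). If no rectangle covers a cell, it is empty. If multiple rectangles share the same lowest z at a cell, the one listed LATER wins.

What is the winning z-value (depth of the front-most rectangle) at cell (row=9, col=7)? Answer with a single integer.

Check cell (9,7):
  A: rows 6-9 cols 9-10 -> outside (col miss)
  B: rows 2-8 cols 0-3 -> outside (row miss)
  C: rows 2-5 cols 5-7 -> outside (row miss)
  D: rows 9-10 cols 7-8 z=3 -> covers; best now D (z=3)
  E: rows 9-10 cols 7-10 z=7 -> covers; best now D (z=3)
Winner: D at z=3

Answer: 3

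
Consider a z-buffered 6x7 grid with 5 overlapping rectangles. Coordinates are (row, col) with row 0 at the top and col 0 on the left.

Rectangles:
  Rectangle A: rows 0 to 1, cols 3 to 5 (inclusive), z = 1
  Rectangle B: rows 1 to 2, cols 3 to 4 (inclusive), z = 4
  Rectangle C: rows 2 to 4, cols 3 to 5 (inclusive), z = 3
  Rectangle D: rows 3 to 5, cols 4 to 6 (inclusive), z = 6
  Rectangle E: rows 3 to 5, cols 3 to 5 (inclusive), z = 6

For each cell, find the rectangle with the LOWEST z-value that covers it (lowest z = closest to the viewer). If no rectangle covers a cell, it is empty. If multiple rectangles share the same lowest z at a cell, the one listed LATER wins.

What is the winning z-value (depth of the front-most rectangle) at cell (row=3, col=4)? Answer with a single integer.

Answer: 3

Derivation:
Check cell (3,4):
  A: rows 0-1 cols 3-5 -> outside (row miss)
  B: rows 1-2 cols 3-4 -> outside (row miss)
  C: rows 2-4 cols 3-5 z=3 -> covers; best now C (z=3)
  D: rows 3-5 cols 4-6 z=6 -> covers; best now C (z=3)
  E: rows 3-5 cols 3-5 z=6 -> covers; best now C (z=3)
Winner: C at z=3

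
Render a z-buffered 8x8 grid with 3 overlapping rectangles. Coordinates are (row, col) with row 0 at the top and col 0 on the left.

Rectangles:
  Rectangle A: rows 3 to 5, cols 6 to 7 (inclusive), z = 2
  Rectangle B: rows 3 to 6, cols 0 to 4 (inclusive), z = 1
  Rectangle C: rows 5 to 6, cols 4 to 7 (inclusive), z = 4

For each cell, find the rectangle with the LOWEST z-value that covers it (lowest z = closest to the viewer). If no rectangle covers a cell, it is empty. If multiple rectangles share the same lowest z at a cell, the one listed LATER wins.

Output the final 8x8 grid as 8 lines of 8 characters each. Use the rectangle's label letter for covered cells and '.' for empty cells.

........
........
........
BBBBB.AA
BBBBB.AA
BBBBBCAA
BBBBBCCC
........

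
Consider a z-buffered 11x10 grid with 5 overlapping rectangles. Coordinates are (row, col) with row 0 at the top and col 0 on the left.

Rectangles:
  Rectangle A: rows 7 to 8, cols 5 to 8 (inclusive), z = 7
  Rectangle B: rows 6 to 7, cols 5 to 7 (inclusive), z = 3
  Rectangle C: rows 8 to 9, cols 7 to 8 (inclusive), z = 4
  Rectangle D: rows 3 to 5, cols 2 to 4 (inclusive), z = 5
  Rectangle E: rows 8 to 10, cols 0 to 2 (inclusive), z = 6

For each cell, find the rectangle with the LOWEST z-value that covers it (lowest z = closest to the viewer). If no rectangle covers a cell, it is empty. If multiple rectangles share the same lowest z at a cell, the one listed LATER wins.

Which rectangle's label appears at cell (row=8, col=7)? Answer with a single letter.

Answer: C

Derivation:
Check cell (8,7):
  A: rows 7-8 cols 5-8 z=7 -> covers; best now A (z=7)
  B: rows 6-7 cols 5-7 -> outside (row miss)
  C: rows 8-9 cols 7-8 z=4 -> covers; best now C (z=4)
  D: rows 3-5 cols 2-4 -> outside (row miss)
  E: rows 8-10 cols 0-2 -> outside (col miss)
Winner: C at z=4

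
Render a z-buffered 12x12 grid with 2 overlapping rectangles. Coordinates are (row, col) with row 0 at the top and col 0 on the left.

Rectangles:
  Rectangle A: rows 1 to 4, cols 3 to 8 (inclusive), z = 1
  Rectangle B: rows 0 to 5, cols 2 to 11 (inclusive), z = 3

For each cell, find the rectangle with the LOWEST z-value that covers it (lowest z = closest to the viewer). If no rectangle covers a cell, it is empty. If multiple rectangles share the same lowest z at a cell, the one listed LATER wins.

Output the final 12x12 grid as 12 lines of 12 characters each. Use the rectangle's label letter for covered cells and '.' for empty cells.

..BBBBBBBBBB
..BAAAAAABBB
..BAAAAAABBB
..BAAAAAABBB
..BAAAAAABBB
..BBBBBBBBBB
............
............
............
............
............
............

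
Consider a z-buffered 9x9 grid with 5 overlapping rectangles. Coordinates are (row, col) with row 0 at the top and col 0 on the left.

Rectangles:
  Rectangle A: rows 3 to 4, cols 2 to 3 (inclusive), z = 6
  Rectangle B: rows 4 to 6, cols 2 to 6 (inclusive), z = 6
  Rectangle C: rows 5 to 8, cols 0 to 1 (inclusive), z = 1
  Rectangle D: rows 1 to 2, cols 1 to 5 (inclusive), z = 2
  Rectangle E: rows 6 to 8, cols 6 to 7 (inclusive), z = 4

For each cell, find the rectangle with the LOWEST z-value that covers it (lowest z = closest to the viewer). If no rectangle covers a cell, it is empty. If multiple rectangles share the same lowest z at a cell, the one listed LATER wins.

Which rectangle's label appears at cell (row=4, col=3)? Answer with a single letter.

Answer: B

Derivation:
Check cell (4,3):
  A: rows 3-4 cols 2-3 z=6 -> covers; best now A (z=6)
  B: rows 4-6 cols 2-6 z=6 -> covers; best now B (z=6)
  C: rows 5-8 cols 0-1 -> outside (row miss)
  D: rows 1-2 cols 1-5 -> outside (row miss)
  E: rows 6-8 cols 6-7 -> outside (row miss)
Winner: B at z=6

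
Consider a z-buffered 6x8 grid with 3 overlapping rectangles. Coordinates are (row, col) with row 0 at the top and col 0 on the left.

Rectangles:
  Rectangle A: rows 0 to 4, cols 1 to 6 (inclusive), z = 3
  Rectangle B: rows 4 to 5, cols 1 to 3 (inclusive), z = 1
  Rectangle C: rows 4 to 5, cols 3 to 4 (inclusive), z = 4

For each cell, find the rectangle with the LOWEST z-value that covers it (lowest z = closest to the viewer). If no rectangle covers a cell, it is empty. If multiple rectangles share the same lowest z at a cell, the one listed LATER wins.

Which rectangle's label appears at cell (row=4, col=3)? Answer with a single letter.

Answer: B

Derivation:
Check cell (4,3):
  A: rows 0-4 cols 1-6 z=3 -> covers; best now A (z=3)
  B: rows 4-5 cols 1-3 z=1 -> covers; best now B (z=1)
  C: rows 4-5 cols 3-4 z=4 -> covers; best now B (z=1)
Winner: B at z=1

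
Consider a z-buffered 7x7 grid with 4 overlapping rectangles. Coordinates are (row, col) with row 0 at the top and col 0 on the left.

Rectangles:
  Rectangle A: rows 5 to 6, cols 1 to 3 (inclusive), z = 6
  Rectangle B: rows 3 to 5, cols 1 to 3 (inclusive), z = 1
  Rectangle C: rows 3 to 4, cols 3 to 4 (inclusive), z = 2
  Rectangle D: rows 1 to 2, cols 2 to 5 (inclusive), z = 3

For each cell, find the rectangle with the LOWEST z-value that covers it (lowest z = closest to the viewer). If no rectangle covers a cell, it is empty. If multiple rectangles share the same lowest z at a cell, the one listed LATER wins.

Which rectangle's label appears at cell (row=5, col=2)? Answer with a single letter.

Answer: B

Derivation:
Check cell (5,2):
  A: rows 5-6 cols 1-3 z=6 -> covers; best now A (z=6)
  B: rows 3-5 cols 1-3 z=1 -> covers; best now B (z=1)
  C: rows 3-4 cols 3-4 -> outside (row miss)
  D: rows 1-2 cols 2-5 -> outside (row miss)
Winner: B at z=1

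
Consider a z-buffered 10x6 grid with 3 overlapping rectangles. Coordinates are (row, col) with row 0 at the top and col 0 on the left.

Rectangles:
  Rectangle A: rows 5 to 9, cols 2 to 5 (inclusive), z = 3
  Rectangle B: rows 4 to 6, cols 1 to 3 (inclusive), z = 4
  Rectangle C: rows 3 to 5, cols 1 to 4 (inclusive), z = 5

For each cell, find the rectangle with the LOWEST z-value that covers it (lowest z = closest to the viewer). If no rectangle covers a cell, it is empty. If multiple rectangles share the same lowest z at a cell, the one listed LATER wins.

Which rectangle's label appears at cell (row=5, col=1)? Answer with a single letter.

Answer: B

Derivation:
Check cell (5,1):
  A: rows 5-9 cols 2-5 -> outside (col miss)
  B: rows 4-6 cols 1-3 z=4 -> covers; best now B (z=4)
  C: rows 3-5 cols 1-4 z=5 -> covers; best now B (z=4)
Winner: B at z=4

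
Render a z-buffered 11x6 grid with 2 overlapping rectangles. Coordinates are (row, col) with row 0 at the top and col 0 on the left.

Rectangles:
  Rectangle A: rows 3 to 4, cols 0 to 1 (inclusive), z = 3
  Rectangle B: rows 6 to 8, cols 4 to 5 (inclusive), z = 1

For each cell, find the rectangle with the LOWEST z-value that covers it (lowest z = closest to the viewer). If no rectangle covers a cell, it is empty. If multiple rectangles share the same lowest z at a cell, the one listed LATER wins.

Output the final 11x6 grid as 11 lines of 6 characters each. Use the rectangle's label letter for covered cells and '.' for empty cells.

......
......
......
AA....
AA....
......
....BB
....BB
....BB
......
......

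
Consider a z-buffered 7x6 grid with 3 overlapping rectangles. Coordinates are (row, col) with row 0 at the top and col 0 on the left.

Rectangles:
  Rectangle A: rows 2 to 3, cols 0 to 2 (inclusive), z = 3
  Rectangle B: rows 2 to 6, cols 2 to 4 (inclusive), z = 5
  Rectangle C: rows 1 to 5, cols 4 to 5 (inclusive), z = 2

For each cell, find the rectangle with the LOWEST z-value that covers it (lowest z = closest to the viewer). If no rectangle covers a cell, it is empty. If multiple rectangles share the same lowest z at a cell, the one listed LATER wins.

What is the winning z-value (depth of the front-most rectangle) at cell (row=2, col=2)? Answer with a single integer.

Answer: 3

Derivation:
Check cell (2,2):
  A: rows 2-3 cols 0-2 z=3 -> covers; best now A (z=3)
  B: rows 2-6 cols 2-4 z=5 -> covers; best now A (z=3)
  C: rows 1-5 cols 4-5 -> outside (col miss)
Winner: A at z=3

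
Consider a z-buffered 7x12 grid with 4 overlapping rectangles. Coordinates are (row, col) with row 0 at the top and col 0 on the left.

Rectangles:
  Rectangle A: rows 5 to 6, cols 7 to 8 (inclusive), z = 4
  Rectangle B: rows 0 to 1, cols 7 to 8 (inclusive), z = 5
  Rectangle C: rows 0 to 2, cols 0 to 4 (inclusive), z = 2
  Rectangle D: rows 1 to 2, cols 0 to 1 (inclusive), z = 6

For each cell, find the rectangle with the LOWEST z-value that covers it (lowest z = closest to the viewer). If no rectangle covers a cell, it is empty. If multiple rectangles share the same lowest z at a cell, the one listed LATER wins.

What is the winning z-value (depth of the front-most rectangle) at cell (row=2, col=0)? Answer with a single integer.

Answer: 2

Derivation:
Check cell (2,0):
  A: rows 5-6 cols 7-8 -> outside (row miss)
  B: rows 0-1 cols 7-8 -> outside (row miss)
  C: rows 0-2 cols 0-4 z=2 -> covers; best now C (z=2)
  D: rows 1-2 cols 0-1 z=6 -> covers; best now C (z=2)
Winner: C at z=2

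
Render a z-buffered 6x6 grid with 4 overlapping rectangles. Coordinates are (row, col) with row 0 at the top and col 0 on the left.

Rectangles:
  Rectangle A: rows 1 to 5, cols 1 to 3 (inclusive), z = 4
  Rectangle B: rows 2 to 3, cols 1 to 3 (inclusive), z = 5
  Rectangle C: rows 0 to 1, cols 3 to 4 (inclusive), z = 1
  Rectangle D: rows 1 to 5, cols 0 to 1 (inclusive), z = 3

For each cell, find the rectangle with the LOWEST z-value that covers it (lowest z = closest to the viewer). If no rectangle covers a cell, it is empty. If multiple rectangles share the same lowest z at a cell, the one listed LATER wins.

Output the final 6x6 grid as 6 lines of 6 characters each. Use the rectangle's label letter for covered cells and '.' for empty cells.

...CC.
DDACC.
DDAA..
DDAA..
DDAA..
DDAA..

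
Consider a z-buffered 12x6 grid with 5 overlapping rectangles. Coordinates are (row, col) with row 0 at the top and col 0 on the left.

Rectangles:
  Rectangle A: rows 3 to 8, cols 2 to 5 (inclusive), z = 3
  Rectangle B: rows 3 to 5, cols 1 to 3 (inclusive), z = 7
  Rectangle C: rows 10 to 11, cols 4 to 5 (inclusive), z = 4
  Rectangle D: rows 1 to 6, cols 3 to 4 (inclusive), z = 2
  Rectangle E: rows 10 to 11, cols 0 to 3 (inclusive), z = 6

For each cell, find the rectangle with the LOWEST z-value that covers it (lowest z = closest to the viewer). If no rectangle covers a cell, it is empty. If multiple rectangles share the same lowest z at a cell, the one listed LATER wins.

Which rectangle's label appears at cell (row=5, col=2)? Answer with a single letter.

Answer: A

Derivation:
Check cell (5,2):
  A: rows 3-8 cols 2-5 z=3 -> covers; best now A (z=3)
  B: rows 3-5 cols 1-3 z=7 -> covers; best now A (z=3)
  C: rows 10-11 cols 4-5 -> outside (row miss)
  D: rows 1-6 cols 3-4 -> outside (col miss)
  E: rows 10-11 cols 0-3 -> outside (row miss)
Winner: A at z=3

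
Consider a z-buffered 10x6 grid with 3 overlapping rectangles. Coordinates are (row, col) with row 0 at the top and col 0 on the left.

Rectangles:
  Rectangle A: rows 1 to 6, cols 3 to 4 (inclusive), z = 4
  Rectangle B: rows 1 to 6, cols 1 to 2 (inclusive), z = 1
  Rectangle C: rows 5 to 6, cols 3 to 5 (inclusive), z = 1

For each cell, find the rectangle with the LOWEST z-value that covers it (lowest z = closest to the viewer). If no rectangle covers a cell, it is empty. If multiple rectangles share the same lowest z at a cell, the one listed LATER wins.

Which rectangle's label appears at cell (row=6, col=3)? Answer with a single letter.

Answer: C

Derivation:
Check cell (6,3):
  A: rows 1-6 cols 3-4 z=4 -> covers; best now A (z=4)
  B: rows 1-6 cols 1-2 -> outside (col miss)
  C: rows 5-6 cols 3-5 z=1 -> covers; best now C (z=1)
Winner: C at z=1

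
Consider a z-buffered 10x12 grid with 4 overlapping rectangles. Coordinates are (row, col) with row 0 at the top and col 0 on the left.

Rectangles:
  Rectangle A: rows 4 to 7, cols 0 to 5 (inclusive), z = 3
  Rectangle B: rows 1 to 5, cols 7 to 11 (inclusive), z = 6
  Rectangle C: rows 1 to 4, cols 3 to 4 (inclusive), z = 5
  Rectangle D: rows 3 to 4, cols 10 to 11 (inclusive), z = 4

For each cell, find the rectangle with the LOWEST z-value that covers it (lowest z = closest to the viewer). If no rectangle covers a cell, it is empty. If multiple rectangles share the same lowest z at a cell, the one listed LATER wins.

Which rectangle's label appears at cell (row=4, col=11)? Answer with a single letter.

Check cell (4,11):
  A: rows 4-7 cols 0-5 -> outside (col miss)
  B: rows 1-5 cols 7-11 z=6 -> covers; best now B (z=6)
  C: rows 1-4 cols 3-4 -> outside (col miss)
  D: rows 3-4 cols 10-11 z=4 -> covers; best now D (z=4)
Winner: D at z=4

Answer: D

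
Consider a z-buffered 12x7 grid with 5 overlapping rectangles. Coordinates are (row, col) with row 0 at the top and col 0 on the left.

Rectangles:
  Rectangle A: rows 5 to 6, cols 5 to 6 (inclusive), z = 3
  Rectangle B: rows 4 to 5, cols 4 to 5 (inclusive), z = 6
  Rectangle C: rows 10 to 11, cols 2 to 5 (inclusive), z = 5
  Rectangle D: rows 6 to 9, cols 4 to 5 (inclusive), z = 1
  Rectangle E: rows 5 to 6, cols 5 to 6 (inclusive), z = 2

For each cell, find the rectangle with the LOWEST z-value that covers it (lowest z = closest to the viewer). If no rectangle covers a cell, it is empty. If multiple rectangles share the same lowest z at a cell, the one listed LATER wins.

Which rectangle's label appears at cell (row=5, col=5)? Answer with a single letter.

Answer: E

Derivation:
Check cell (5,5):
  A: rows 5-6 cols 5-6 z=3 -> covers; best now A (z=3)
  B: rows 4-5 cols 4-5 z=6 -> covers; best now A (z=3)
  C: rows 10-11 cols 2-5 -> outside (row miss)
  D: rows 6-9 cols 4-5 -> outside (row miss)
  E: rows 5-6 cols 5-6 z=2 -> covers; best now E (z=2)
Winner: E at z=2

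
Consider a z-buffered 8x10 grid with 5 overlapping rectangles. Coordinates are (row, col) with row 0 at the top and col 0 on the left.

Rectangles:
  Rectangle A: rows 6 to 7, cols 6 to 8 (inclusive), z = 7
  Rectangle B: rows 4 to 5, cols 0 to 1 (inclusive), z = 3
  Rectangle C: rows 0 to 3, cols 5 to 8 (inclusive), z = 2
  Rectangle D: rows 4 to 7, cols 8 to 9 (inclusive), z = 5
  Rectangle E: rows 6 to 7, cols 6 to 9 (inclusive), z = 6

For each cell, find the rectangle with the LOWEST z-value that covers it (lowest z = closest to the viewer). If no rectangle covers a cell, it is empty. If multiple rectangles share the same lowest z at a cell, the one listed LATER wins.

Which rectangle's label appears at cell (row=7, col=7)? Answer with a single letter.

Answer: E

Derivation:
Check cell (7,7):
  A: rows 6-7 cols 6-8 z=7 -> covers; best now A (z=7)
  B: rows 4-5 cols 0-1 -> outside (row miss)
  C: rows 0-3 cols 5-8 -> outside (row miss)
  D: rows 4-7 cols 8-9 -> outside (col miss)
  E: rows 6-7 cols 6-9 z=6 -> covers; best now E (z=6)
Winner: E at z=6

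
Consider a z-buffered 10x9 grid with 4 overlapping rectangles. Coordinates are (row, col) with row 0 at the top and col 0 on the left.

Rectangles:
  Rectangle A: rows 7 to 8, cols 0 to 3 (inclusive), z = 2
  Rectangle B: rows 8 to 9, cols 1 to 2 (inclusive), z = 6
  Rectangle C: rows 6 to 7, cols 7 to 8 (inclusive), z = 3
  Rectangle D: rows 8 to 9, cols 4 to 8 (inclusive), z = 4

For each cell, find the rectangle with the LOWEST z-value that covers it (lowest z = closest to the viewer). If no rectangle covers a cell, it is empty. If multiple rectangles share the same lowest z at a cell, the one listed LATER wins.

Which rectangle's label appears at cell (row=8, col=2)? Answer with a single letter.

Answer: A

Derivation:
Check cell (8,2):
  A: rows 7-8 cols 0-3 z=2 -> covers; best now A (z=2)
  B: rows 8-9 cols 1-2 z=6 -> covers; best now A (z=2)
  C: rows 6-7 cols 7-8 -> outside (row miss)
  D: rows 8-9 cols 4-8 -> outside (col miss)
Winner: A at z=2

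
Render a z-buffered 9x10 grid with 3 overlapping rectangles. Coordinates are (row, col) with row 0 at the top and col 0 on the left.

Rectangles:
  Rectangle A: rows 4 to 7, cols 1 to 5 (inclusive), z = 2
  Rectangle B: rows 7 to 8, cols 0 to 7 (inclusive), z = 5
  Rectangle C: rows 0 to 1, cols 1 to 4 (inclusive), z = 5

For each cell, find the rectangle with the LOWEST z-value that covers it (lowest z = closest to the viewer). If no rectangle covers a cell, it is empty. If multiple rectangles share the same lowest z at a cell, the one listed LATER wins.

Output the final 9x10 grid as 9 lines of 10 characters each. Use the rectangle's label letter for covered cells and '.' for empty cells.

.CCCC.....
.CCCC.....
..........
..........
.AAAAA....
.AAAAA....
.AAAAA....
BAAAAABB..
BBBBBBBB..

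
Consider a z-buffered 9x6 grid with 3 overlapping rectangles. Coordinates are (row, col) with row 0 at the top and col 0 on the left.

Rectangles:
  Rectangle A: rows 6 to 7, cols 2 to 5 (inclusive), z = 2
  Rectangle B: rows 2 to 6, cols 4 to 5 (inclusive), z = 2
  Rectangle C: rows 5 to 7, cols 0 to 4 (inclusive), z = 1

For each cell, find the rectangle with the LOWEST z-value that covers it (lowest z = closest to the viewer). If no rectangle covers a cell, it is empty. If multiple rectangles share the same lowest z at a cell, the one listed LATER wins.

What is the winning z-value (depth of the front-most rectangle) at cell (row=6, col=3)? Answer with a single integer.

Check cell (6,3):
  A: rows 6-7 cols 2-5 z=2 -> covers; best now A (z=2)
  B: rows 2-6 cols 4-5 -> outside (col miss)
  C: rows 5-7 cols 0-4 z=1 -> covers; best now C (z=1)
Winner: C at z=1

Answer: 1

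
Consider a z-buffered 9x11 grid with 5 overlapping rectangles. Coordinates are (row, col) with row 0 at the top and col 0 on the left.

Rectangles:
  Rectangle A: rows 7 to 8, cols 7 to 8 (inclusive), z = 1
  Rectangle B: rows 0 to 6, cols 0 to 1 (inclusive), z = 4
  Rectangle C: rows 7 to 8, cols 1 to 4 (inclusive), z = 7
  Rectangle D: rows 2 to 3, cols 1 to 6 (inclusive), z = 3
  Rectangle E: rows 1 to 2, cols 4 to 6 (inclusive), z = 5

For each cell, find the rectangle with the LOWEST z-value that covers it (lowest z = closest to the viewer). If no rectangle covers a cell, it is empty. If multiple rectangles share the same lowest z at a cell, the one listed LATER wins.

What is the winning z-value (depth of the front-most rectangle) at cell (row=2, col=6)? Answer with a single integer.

Check cell (2,6):
  A: rows 7-8 cols 7-8 -> outside (row miss)
  B: rows 0-6 cols 0-1 -> outside (col miss)
  C: rows 7-8 cols 1-4 -> outside (row miss)
  D: rows 2-3 cols 1-6 z=3 -> covers; best now D (z=3)
  E: rows 1-2 cols 4-6 z=5 -> covers; best now D (z=3)
Winner: D at z=3

Answer: 3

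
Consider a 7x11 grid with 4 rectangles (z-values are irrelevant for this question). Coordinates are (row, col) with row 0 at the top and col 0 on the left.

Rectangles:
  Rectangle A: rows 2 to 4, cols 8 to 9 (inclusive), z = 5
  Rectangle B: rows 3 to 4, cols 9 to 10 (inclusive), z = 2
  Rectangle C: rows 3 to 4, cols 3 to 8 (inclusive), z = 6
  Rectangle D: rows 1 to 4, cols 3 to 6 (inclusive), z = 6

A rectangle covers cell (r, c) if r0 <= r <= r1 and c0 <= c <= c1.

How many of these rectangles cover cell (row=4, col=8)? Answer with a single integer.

Check cell (4,8):
  A: rows 2-4 cols 8-9 -> covers
  B: rows 3-4 cols 9-10 -> outside (col miss)
  C: rows 3-4 cols 3-8 -> covers
  D: rows 1-4 cols 3-6 -> outside (col miss)
Count covering = 2

Answer: 2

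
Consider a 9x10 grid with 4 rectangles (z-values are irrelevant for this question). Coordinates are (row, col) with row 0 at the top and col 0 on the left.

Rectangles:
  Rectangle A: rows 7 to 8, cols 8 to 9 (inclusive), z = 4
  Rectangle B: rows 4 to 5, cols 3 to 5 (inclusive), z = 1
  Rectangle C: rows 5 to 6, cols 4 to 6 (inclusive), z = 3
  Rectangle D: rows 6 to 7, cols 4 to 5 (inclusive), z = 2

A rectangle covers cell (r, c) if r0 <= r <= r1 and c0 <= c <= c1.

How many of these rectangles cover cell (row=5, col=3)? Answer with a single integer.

Check cell (5,3):
  A: rows 7-8 cols 8-9 -> outside (row miss)
  B: rows 4-5 cols 3-5 -> covers
  C: rows 5-6 cols 4-6 -> outside (col miss)
  D: rows 6-7 cols 4-5 -> outside (row miss)
Count covering = 1

Answer: 1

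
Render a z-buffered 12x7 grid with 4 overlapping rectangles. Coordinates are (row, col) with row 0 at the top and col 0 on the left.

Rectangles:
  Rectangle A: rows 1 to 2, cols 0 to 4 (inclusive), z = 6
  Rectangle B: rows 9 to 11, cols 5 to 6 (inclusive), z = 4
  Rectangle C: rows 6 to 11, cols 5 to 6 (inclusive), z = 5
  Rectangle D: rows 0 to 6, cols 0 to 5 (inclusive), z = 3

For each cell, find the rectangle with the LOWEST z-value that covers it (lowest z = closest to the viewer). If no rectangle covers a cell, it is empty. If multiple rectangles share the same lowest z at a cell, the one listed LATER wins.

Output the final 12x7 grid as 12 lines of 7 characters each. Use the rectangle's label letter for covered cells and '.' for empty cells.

DDDDDD.
DDDDDD.
DDDDDD.
DDDDDD.
DDDDDD.
DDDDDD.
DDDDDDC
.....CC
.....CC
.....BB
.....BB
.....BB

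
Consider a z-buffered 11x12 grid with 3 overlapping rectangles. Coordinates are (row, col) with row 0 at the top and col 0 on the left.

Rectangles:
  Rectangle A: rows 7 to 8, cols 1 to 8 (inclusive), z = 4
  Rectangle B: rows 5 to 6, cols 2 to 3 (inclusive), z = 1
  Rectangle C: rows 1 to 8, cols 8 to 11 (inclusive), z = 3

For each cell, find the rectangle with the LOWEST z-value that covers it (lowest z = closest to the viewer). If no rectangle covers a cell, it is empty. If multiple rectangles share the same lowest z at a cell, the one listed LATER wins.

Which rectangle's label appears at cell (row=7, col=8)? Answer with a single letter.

Check cell (7,8):
  A: rows 7-8 cols 1-8 z=4 -> covers; best now A (z=4)
  B: rows 5-6 cols 2-3 -> outside (row miss)
  C: rows 1-8 cols 8-11 z=3 -> covers; best now C (z=3)
Winner: C at z=3

Answer: C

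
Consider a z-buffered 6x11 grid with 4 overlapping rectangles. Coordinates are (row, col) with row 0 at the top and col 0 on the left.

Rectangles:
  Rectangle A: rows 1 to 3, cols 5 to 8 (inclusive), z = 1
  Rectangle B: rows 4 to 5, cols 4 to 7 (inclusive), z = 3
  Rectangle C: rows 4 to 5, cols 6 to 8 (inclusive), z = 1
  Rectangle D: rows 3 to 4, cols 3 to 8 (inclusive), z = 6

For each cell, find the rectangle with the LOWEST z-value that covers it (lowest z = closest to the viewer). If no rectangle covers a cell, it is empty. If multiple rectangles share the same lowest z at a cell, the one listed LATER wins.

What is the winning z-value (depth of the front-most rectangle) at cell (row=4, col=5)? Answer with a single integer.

Check cell (4,5):
  A: rows 1-3 cols 5-8 -> outside (row miss)
  B: rows 4-5 cols 4-7 z=3 -> covers; best now B (z=3)
  C: rows 4-5 cols 6-8 -> outside (col miss)
  D: rows 3-4 cols 3-8 z=6 -> covers; best now B (z=3)
Winner: B at z=3

Answer: 3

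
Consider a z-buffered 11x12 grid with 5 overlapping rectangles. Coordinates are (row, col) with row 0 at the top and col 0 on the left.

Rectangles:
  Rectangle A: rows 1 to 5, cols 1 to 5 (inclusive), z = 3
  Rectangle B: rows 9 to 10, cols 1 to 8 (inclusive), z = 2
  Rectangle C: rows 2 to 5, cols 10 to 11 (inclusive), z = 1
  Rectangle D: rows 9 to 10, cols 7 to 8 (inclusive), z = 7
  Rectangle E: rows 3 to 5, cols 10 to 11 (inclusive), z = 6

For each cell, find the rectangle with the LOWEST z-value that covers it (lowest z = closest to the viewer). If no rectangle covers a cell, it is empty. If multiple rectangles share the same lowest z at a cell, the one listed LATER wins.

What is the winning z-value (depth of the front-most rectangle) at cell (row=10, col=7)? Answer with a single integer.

Check cell (10,7):
  A: rows 1-5 cols 1-5 -> outside (row miss)
  B: rows 9-10 cols 1-8 z=2 -> covers; best now B (z=2)
  C: rows 2-5 cols 10-11 -> outside (row miss)
  D: rows 9-10 cols 7-8 z=7 -> covers; best now B (z=2)
  E: rows 3-5 cols 10-11 -> outside (row miss)
Winner: B at z=2

Answer: 2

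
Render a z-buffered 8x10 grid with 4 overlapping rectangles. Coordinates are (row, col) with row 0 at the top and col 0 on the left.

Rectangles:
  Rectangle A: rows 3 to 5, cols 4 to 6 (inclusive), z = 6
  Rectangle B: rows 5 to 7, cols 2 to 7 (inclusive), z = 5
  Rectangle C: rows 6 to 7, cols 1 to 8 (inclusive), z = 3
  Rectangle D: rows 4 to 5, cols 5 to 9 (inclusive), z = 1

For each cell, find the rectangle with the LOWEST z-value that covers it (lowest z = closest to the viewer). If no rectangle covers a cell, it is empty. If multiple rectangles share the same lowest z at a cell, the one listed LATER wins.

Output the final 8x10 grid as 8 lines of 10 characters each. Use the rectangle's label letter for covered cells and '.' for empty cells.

..........
..........
..........
....AAA...
....ADDDDD
..BBBDDDDD
.CCCCCCCC.
.CCCCCCCC.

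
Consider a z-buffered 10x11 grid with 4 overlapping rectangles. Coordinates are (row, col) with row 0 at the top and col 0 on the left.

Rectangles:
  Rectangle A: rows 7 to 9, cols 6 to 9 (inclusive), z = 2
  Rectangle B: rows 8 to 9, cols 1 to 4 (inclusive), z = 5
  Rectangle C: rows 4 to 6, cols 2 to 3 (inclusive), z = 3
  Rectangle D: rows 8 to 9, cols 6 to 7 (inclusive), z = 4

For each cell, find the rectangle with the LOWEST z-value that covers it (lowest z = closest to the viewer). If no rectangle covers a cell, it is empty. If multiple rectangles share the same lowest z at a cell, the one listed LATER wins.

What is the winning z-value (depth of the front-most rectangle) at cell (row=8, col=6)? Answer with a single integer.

Check cell (8,6):
  A: rows 7-9 cols 6-9 z=2 -> covers; best now A (z=2)
  B: rows 8-9 cols 1-4 -> outside (col miss)
  C: rows 4-6 cols 2-3 -> outside (row miss)
  D: rows 8-9 cols 6-7 z=4 -> covers; best now A (z=2)
Winner: A at z=2

Answer: 2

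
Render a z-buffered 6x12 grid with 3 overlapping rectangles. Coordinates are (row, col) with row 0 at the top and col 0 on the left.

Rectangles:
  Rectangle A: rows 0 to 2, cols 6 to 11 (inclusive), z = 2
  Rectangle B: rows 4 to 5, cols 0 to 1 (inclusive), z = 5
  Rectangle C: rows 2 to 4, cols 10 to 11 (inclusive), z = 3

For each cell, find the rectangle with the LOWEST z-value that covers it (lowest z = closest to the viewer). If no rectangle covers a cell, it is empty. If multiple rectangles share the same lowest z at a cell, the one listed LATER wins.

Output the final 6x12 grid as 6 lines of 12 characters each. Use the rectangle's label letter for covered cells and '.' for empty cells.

......AAAAAA
......AAAAAA
......AAAAAA
..........CC
BB........CC
BB..........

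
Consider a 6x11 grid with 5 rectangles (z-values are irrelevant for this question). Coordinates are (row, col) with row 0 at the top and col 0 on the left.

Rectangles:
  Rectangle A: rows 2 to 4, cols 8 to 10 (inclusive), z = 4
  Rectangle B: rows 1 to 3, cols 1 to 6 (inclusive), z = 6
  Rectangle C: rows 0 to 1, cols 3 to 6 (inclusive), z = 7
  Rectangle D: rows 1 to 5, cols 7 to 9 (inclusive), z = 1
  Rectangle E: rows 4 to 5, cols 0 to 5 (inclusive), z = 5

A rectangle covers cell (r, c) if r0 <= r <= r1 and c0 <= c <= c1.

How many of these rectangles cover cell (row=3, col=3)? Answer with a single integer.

Check cell (3,3):
  A: rows 2-4 cols 8-10 -> outside (col miss)
  B: rows 1-3 cols 1-6 -> covers
  C: rows 0-1 cols 3-6 -> outside (row miss)
  D: rows 1-5 cols 7-9 -> outside (col miss)
  E: rows 4-5 cols 0-5 -> outside (row miss)
Count covering = 1

Answer: 1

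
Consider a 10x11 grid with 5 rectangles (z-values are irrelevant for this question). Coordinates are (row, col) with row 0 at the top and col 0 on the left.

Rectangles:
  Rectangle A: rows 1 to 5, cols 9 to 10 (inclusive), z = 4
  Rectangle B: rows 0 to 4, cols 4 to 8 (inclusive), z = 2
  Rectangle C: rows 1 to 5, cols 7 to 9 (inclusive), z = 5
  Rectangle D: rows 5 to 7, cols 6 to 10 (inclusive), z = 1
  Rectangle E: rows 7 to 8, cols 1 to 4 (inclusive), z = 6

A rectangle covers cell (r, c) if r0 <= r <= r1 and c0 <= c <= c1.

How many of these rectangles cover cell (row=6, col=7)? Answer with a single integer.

Answer: 1

Derivation:
Check cell (6,7):
  A: rows 1-5 cols 9-10 -> outside (row miss)
  B: rows 0-4 cols 4-8 -> outside (row miss)
  C: rows 1-5 cols 7-9 -> outside (row miss)
  D: rows 5-7 cols 6-10 -> covers
  E: rows 7-8 cols 1-4 -> outside (row miss)
Count covering = 1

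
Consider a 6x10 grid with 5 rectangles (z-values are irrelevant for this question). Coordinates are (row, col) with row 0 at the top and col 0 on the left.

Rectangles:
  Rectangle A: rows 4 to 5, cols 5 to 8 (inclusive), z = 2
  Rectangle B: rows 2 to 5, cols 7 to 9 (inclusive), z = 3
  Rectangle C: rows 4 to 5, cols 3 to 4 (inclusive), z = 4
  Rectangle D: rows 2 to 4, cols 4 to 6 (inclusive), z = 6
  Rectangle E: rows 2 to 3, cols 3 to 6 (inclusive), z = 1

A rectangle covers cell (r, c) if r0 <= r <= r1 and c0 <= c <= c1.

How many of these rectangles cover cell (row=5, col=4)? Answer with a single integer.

Answer: 1

Derivation:
Check cell (5,4):
  A: rows 4-5 cols 5-8 -> outside (col miss)
  B: rows 2-5 cols 7-9 -> outside (col miss)
  C: rows 4-5 cols 3-4 -> covers
  D: rows 2-4 cols 4-6 -> outside (row miss)
  E: rows 2-3 cols 3-6 -> outside (row miss)
Count covering = 1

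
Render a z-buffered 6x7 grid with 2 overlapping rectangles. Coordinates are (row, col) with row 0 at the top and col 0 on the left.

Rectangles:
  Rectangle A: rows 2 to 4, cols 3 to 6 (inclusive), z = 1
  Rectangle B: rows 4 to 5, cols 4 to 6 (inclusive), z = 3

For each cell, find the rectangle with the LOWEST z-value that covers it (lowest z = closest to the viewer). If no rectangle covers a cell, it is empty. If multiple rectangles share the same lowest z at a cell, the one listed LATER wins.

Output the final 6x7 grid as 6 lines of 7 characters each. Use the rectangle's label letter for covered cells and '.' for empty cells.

.......
.......
...AAAA
...AAAA
...AAAA
....BBB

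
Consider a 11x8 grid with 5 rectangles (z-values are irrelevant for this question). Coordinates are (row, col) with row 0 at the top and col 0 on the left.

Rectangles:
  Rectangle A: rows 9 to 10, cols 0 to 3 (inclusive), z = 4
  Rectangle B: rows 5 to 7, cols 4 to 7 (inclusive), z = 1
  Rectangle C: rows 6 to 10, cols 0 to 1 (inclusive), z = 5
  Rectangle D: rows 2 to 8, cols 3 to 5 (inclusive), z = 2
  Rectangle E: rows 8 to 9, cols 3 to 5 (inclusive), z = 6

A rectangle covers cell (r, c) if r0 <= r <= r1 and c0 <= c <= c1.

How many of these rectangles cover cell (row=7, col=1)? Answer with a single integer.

Check cell (7,1):
  A: rows 9-10 cols 0-3 -> outside (row miss)
  B: rows 5-7 cols 4-7 -> outside (col miss)
  C: rows 6-10 cols 0-1 -> covers
  D: rows 2-8 cols 3-5 -> outside (col miss)
  E: rows 8-9 cols 3-5 -> outside (row miss)
Count covering = 1

Answer: 1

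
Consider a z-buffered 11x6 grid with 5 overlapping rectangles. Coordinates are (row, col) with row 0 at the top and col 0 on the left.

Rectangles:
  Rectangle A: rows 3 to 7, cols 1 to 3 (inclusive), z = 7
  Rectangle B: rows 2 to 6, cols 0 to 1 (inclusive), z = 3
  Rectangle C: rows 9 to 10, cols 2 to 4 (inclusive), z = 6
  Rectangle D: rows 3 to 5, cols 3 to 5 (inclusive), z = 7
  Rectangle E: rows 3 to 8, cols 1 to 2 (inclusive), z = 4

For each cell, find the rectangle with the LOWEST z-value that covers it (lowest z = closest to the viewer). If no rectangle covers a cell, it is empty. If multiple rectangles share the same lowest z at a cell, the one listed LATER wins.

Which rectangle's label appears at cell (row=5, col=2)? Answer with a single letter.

Check cell (5,2):
  A: rows 3-7 cols 1-3 z=7 -> covers; best now A (z=7)
  B: rows 2-6 cols 0-1 -> outside (col miss)
  C: rows 9-10 cols 2-4 -> outside (row miss)
  D: rows 3-5 cols 3-5 -> outside (col miss)
  E: rows 3-8 cols 1-2 z=4 -> covers; best now E (z=4)
Winner: E at z=4

Answer: E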